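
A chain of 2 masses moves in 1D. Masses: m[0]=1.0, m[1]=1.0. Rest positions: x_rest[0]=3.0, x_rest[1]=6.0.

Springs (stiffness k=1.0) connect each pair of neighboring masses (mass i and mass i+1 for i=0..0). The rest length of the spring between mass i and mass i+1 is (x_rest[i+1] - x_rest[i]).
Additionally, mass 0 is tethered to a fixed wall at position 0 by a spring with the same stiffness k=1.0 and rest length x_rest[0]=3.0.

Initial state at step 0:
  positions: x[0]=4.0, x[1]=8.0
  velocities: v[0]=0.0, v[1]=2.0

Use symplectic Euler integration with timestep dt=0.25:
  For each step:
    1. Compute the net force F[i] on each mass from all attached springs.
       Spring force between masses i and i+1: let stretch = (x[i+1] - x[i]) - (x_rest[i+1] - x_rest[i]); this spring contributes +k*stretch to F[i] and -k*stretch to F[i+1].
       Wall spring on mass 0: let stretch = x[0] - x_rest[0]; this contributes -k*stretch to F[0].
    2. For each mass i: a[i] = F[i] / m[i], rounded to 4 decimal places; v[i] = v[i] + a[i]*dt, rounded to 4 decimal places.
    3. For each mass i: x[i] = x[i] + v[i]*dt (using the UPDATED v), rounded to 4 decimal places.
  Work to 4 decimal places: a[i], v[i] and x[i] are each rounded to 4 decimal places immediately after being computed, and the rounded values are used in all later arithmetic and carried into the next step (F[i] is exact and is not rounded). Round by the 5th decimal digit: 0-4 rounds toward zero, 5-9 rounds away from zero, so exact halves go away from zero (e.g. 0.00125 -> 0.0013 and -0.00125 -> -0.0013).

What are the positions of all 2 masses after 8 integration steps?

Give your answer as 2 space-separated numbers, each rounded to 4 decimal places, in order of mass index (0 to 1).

Step 0: x=[4.0000 8.0000] v=[0.0000 2.0000]
Step 1: x=[4.0000 8.4375] v=[0.0000 1.7500]
Step 2: x=[4.0274 8.7852] v=[0.1094 1.3906]
Step 3: x=[4.1004 9.0230] v=[0.2920 0.9512]
Step 4: x=[4.2248 9.1407] v=[0.4976 0.4706]
Step 5: x=[4.3924 9.1386] v=[0.6704 -0.0084]
Step 6: x=[4.5821 9.0274] v=[0.7589 -0.4450]
Step 7: x=[4.7633 8.8258] v=[0.7247 -0.8063]
Step 8: x=[4.9007 8.5578] v=[0.5495 -1.0719]

Answer: 4.9007 8.5578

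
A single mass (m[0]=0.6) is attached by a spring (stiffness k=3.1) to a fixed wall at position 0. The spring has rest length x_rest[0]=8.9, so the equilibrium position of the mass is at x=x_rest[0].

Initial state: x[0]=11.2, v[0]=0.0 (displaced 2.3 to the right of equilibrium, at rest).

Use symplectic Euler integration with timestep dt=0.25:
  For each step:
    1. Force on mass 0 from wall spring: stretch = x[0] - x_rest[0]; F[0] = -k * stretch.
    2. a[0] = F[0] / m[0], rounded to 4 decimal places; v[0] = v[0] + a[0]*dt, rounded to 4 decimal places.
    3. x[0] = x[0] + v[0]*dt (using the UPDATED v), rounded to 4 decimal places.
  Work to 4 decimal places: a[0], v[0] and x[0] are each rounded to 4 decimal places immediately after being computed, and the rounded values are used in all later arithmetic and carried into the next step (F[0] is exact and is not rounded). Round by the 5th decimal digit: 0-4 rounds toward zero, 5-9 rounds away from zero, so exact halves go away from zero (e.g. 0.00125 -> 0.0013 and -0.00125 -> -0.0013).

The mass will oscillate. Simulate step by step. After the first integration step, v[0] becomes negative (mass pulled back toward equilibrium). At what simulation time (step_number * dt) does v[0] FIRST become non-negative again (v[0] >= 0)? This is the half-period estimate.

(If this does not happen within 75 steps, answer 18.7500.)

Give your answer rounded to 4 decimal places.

Step 0: x=[11.2000] v=[0.0000]
Step 1: x=[10.4573] v=[-2.9708]
Step 2: x=[9.2117] v=[-4.9823]
Step 3: x=[7.8655] v=[-5.3849]
Step 4: x=[6.8533] v=[-4.0487]
Step 5: x=[6.5020] v=[-1.4051]
Step 6: x=[6.9251] v=[1.6923]
First v>=0 after going negative at step 6, time=1.5000

Answer: 1.5000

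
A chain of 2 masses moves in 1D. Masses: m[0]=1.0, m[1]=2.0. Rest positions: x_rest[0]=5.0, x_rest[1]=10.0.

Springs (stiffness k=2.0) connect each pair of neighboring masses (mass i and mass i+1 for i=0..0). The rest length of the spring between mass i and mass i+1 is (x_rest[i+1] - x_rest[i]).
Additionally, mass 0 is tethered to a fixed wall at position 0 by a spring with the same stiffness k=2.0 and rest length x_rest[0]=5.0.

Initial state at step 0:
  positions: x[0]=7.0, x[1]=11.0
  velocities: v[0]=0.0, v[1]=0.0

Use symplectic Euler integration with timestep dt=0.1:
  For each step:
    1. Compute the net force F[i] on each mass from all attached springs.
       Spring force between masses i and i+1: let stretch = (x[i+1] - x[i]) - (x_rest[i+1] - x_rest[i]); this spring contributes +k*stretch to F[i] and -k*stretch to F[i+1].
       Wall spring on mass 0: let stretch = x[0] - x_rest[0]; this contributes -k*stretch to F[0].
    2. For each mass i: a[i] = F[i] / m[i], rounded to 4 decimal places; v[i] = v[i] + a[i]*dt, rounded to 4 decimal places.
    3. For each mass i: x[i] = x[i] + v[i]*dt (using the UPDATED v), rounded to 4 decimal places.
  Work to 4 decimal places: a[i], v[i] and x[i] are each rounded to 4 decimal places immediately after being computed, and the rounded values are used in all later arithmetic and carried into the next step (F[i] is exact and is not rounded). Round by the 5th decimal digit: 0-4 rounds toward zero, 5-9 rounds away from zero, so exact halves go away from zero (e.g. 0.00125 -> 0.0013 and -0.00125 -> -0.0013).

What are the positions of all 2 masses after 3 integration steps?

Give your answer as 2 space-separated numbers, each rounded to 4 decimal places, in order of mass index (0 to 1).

Step 0: x=[7.0000 11.0000] v=[0.0000 0.0000]
Step 1: x=[6.9400 11.0100] v=[-0.6000 0.1000]
Step 2: x=[6.8226 11.0293] v=[-1.1740 0.1930]
Step 3: x=[6.6529 11.0565] v=[-1.6972 0.2723]

Answer: 6.6529 11.0565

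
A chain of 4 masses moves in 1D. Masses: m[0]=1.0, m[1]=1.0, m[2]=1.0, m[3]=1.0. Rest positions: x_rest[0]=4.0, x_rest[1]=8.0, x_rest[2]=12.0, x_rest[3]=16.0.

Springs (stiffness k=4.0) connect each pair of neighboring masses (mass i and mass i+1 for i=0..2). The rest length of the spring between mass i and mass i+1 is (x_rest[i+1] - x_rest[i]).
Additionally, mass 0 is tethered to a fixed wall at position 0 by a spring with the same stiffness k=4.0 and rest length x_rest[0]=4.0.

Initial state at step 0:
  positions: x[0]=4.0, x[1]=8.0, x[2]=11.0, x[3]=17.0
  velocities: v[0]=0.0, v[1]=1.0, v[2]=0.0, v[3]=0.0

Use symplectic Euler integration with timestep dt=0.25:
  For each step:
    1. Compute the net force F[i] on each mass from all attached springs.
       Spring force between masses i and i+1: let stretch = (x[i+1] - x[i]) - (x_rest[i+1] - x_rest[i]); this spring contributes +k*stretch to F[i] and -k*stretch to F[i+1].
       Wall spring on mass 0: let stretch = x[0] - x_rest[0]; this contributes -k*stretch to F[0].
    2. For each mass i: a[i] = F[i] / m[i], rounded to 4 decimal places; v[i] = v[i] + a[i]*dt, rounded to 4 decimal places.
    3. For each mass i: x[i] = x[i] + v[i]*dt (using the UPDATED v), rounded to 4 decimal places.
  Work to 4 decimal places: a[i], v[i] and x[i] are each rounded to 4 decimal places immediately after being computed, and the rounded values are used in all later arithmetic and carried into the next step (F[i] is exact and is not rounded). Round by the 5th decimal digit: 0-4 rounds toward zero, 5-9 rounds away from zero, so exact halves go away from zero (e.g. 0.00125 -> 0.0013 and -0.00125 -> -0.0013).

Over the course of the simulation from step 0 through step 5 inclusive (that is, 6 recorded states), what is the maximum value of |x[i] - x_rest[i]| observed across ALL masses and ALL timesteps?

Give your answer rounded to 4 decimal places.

Answer: 1.3125

Derivation:
Step 0: x=[4.0000 8.0000 11.0000 17.0000] v=[0.0000 1.0000 0.0000 0.0000]
Step 1: x=[4.0000 8.0000 11.7500 16.5000] v=[0.0000 0.0000 3.0000 -2.0000]
Step 2: x=[4.0000 7.9375 12.7500 15.8125] v=[0.0000 -0.2500 4.0000 -2.7500]
Step 3: x=[3.9844 8.0938 13.3125 15.3594] v=[-0.0625 0.6250 2.2500 -1.8125]
Step 4: x=[4.0000 8.5274 13.0821 15.3946] v=[0.0625 1.7343 -0.9218 0.1406]
Step 5: x=[4.1475 8.9678 12.2911 15.8516] v=[0.5899 1.7616 -3.1640 1.8281]
Max displacement = 1.3125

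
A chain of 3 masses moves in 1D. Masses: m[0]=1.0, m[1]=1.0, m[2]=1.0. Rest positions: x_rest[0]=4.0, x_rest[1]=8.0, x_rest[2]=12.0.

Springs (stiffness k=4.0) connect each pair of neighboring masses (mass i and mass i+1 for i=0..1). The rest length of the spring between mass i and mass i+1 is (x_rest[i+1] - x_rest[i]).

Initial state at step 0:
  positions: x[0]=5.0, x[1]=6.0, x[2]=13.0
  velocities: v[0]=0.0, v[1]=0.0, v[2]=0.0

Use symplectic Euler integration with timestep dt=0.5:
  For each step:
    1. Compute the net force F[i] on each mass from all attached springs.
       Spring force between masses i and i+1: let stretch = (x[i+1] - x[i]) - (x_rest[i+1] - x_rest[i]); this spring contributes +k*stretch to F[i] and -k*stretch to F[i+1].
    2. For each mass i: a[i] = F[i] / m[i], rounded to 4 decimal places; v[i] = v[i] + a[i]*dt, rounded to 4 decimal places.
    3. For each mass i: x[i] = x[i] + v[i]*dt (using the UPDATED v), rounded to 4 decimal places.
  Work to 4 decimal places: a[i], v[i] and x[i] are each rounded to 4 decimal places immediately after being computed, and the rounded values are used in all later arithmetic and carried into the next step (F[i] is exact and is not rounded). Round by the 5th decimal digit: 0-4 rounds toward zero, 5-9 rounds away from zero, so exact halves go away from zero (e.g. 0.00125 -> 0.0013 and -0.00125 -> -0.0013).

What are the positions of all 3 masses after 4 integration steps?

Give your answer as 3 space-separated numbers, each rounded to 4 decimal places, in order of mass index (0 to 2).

Answer: 2.0000 12.0000 10.0000

Derivation:
Step 0: x=[5.0000 6.0000 13.0000] v=[0.0000 0.0000 0.0000]
Step 1: x=[2.0000 12.0000 10.0000] v=[-6.0000 12.0000 -6.0000]
Step 2: x=[5.0000 6.0000 13.0000] v=[6.0000 -12.0000 6.0000]
Step 3: x=[5.0000 6.0000 13.0000] v=[0.0000 0.0000 0.0000]
Step 4: x=[2.0000 12.0000 10.0000] v=[-6.0000 12.0000 -6.0000]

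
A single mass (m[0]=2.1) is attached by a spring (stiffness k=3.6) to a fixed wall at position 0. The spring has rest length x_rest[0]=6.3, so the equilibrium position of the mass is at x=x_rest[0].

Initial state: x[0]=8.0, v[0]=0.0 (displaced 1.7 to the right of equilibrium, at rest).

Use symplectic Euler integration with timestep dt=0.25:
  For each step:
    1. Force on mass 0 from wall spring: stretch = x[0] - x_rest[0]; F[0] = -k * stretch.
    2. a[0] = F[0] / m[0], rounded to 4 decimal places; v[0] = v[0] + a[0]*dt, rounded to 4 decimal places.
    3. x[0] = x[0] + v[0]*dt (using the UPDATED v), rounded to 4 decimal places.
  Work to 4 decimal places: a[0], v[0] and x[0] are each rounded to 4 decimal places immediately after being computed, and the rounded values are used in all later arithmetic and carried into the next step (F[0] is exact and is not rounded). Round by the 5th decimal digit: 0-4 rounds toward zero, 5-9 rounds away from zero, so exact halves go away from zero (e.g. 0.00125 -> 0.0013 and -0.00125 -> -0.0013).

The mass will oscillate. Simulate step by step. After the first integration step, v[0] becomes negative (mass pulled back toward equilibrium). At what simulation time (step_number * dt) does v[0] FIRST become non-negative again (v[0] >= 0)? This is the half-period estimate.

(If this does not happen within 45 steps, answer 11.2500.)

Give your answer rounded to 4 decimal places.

Step 0: x=[8.0000] v=[0.0000]
Step 1: x=[7.8179] v=[-0.7286]
Step 2: x=[7.4731] v=[-1.3791]
Step 3: x=[7.0026] v=[-1.8819]
Step 4: x=[6.4569] v=[-2.1830]
Step 5: x=[5.8943] v=[-2.2503]
Step 6: x=[5.3752] v=[-2.0764]
Step 7: x=[4.9552] v=[-1.6801]
Step 8: x=[4.6793] v=[-1.1038]
Step 9: x=[4.5770] v=[-0.4092]
Step 10: x=[4.6593] v=[0.3292]
First v>=0 after going negative at step 10, time=2.5000

Answer: 2.5000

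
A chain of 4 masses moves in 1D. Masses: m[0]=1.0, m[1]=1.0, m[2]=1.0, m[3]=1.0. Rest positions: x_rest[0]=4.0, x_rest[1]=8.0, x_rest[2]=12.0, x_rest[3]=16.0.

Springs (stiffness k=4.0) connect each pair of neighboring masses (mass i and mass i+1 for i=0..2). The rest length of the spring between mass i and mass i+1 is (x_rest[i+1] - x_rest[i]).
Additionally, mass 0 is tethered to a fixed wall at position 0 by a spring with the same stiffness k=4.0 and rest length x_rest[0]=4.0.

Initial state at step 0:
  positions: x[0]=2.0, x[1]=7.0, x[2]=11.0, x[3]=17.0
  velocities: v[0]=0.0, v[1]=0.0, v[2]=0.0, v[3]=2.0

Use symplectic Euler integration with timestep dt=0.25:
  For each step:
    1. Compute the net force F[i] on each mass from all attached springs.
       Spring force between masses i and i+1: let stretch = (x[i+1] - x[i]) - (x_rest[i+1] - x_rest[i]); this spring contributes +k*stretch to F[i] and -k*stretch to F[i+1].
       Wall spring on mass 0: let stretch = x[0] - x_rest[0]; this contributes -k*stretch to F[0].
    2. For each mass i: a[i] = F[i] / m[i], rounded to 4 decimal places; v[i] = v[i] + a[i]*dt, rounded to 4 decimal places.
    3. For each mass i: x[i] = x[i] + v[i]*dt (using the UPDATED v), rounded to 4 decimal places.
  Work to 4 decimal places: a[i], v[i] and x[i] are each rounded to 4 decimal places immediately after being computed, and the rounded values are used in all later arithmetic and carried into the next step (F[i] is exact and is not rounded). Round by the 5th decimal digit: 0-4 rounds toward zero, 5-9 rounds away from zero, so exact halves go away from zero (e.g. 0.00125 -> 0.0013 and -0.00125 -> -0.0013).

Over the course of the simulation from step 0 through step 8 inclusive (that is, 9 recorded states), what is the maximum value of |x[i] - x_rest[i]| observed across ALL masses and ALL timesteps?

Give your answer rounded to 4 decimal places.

Answer: 2.6666

Derivation:
Step 0: x=[2.0000 7.0000 11.0000 17.0000] v=[0.0000 0.0000 0.0000 2.0000]
Step 1: x=[2.7500 6.7500 11.5000 17.0000] v=[3.0000 -1.0000 2.0000 0.0000]
Step 2: x=[3.8125 6.6875 12.1875 16.6250] v=[4.2500 -0.2500 2.7500 -1.5000]
Step 3: x=[4.6406 7.2813 12.6094 16.1406] v=[3.3125 2.3750 1.6875 -1.9375]
Step 4: x=[4.9688 8.5469 12.5821 15.7734] v=[1.3126 5.0624 -0.1094 -1.4687]
Step 5: x=[4.9493 9.9268 12.3438 15.6084] v=[-0.0781 5.5195 -0.9533 -0.6600]
Step 6: x=[4.9368 10.6666 12.3174 15.6273] v=[-0.0499 2.9590 -0.1057 0.0754]
Step 7: x=[5.1226 10.3866 12.7058 15.8187] v=[0.7431 -1.1200 1.5534 0.7655]
Step 8: x=[5.3437 9.3704 13.2926 16.2319] v=[0.8845 -4.0648 2.3471 1.6526]
Max displacement = 2.6666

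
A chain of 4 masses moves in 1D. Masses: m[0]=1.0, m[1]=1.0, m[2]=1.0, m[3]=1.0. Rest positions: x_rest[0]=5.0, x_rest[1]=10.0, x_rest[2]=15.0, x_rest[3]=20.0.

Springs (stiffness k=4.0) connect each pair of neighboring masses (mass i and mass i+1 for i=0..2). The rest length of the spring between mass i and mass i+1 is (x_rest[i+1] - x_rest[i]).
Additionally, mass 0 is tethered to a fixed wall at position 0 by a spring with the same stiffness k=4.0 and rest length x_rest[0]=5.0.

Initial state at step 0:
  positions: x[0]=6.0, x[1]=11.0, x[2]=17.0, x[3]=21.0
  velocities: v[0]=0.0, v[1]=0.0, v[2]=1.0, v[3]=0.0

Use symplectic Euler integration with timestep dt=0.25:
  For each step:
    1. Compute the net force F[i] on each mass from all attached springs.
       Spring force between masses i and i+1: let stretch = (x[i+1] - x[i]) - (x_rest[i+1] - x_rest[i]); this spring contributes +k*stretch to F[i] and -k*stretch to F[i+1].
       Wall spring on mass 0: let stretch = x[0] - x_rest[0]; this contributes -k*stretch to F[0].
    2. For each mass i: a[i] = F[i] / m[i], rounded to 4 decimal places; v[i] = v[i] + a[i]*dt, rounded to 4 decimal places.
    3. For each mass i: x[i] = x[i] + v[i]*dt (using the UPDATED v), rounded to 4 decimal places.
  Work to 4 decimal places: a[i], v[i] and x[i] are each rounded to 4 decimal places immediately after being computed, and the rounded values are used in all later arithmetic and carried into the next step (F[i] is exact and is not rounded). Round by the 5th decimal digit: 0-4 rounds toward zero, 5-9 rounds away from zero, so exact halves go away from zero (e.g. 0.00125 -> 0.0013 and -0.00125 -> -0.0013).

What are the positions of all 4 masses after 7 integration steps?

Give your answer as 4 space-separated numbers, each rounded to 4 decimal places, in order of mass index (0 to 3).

Step 0: x=[6.0000 11.0000 17.0000 21.0000] v=[0.0000 0.0000 1.0000 0.0000]
Step 1: x=[5.7500 11.2500 16.7500 21.2500] v=[-1.0000 1.0000 -1.0000 1.0000]
Step 2: x=[5.4375 11.5000 16.2500 21.6250] v=[-1.2500 1.0000 -2.0000 1.5000]
Step 3: x=[5.2813 11.4219 15.9063 21.9063] v=[-0.6250 -0.3125 -1.3750 1.1250]
Step 4: x=[5.3399 10.9297 15.9415 21.9376] v=[0.2343 -1.9687 0.1406 0.1250]
Step 5: x=[5.4610 10.2930 16.2227 21.7198] v=[0.4842 -2.5467 1.1249 -0.8711]
Step 6: x=[5.4248 9.9308 16.3958 21.3778] v=[-0.1448 -1.4490 0.6923 -1.3682]
Step 7: x=[5.1589 10.0583 16.1981 21.0403] v=[-1.0636 0.5100 -0.7907 -1.3502]

Answer: 5.1589 10.0583 16.1981 21.0403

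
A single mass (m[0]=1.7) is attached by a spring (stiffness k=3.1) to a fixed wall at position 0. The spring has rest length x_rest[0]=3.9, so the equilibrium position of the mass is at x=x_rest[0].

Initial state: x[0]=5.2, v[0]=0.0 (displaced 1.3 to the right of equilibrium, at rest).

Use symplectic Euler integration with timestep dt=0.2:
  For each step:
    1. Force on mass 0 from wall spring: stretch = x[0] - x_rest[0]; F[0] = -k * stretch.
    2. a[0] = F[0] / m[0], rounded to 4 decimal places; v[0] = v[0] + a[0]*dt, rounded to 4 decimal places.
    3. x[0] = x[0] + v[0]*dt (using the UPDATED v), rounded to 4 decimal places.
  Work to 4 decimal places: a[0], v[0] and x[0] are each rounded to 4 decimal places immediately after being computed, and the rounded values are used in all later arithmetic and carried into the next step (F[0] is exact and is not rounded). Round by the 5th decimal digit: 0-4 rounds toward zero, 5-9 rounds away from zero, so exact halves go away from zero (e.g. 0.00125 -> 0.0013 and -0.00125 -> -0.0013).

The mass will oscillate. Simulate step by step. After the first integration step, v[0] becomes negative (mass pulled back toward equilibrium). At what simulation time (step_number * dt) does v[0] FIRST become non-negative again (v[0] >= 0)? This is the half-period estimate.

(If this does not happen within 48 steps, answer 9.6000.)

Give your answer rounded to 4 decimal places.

Step 0: x=[5.2000] v=[0.0000]
Step 1: x=[5.1052] v=[-0.4741]
Step 2: x=[4.9225] v=[-0.9136]
Step 3: x=[4.6652] v=[-1.2865]
Step 4: x=[4.3521] v=[-1.5656]
Step 5: x=[4.0060] v=[-1.7305]
Step 6: x=[3.6522] v=[-1.7692]
Step 7: x=[3.3164] v=[-1.6788]
Step 8: x=[3.0232] v=[-1.4660]
Step 9: x=[2.7940] v=[-1.1462]
Step 10: x=[2.6454] v=[-0.7428]
Step 11: x=[2.5884] v=[-0.2852]
Step 12: x=[2.6270] v=[0.1931]
First v>=0 after going negative at step 12, time=2.4000

Answer: 2.4000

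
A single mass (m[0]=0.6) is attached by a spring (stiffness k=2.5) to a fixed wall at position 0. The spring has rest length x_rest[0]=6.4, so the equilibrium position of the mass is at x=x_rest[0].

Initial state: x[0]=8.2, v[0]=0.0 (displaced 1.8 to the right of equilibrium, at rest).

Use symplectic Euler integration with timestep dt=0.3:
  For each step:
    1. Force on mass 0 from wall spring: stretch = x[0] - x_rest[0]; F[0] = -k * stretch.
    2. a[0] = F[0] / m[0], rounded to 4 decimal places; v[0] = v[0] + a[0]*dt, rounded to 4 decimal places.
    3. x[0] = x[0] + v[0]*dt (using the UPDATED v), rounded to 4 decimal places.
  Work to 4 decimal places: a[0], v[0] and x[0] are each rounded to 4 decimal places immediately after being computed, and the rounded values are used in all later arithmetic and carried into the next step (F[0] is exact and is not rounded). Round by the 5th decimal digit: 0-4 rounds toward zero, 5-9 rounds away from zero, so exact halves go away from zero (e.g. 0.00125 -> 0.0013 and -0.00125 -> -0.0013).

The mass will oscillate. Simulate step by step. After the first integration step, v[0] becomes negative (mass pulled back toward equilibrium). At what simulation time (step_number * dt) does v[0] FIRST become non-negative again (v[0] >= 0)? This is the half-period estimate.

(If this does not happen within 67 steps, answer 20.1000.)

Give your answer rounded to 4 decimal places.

Answer: 1.8000

Derivation:
Step 0: x=[8.2000] v=[0.0000]
Step 1: x=[7.5250] v=[-2.2500]
Step 2: x=[6.4281] v=[-3.6563]
Step 3: x=[5.3207] v=[-3.6914]
Step 4: x=[4.6180] v=[-2.3423]
Step 5: x=[4.5836] v=[-0.1148]
Step 6: x=[5.2303] v=[2.1557]
First v>=0 after going negative at step 6, time=1.8000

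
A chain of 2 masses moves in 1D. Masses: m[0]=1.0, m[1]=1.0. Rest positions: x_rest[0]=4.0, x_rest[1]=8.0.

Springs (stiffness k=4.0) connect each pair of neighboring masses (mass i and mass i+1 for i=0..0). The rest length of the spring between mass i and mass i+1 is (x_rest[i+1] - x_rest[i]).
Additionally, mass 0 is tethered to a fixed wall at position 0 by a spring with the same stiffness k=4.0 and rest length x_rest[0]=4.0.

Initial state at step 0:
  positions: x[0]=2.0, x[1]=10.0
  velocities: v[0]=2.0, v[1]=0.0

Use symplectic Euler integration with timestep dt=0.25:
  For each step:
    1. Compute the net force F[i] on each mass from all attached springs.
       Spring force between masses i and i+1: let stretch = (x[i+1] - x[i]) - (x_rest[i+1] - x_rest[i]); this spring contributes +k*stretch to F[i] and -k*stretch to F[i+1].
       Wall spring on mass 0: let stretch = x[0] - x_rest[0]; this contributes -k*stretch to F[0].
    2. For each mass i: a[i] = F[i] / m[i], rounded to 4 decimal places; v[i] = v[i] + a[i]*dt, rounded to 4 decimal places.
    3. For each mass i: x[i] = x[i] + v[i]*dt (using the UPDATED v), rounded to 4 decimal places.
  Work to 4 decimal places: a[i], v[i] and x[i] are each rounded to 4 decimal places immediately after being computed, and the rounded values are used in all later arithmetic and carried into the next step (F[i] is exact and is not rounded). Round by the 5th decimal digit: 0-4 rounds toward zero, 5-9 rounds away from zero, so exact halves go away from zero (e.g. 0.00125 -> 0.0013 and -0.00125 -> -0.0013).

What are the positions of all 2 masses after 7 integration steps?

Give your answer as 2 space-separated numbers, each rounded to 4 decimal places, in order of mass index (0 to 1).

Answer: 1.3633 9.9338

Derivation:
Step 0: x=[2.0000 10.0000] v=[2.0000 0.0000]
Step 1: x=[4.0000 9.0000] v=[8.0000 -4.0000]
Step 2: x=[6.2500 7.7500] v=[9.0000 -5.0000]
Step 3: x=[7.3125 7.1250] v=[4.2500 -2.5000]
Step 4: x=[6.5000 7.5469] v=[-3.2500 1.6875]
Step 5: x=[4.3242 8.7071] v=[-8.7031 4.6406]
Step 6: x=[2.1631 9.7715] v=[-8.6444 4.2577]
Step 7: x=[1.3633 9.9338] v=[-3.1991 0.6493]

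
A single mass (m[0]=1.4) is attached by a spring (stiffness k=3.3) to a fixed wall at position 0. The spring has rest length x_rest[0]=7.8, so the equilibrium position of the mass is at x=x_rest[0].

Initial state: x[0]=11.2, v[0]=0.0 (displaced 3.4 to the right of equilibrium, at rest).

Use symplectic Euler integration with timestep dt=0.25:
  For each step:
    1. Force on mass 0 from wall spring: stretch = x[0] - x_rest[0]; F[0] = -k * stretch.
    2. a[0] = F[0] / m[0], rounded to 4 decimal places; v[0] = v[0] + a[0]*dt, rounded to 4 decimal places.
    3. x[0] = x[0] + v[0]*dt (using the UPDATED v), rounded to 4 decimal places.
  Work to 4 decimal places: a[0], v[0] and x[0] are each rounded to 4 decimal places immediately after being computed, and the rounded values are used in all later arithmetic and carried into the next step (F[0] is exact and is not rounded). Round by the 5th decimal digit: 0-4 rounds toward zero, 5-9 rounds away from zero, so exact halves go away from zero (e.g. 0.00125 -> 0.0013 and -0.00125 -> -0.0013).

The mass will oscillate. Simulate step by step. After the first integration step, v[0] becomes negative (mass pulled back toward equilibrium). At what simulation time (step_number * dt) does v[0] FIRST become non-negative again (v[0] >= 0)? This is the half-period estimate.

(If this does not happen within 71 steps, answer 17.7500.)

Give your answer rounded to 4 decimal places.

Answer: 2.2500

Derivation:
Step 0: x=[11.2000] v=[0.0000]
Step 1: x=[10.6991] v=[-2.0036]
Step 2: x=[9.7711] v=[-3.7120]
Step 3: x=[8.5527] v=[-4.8736]
Step 4: x=[7.2234] v=[-5.3172]
Step 5: x=[5.9791] v=[-4.9774]
Step 6: x=[5.0030] v=[-3.9044]
Step 7: x=[4.4390] v=[-2.2562]
Step 8: x=[4.3701] v=[-0.2756]
Step 9: x=[4.8065] v=[1.7456]
First v>=0 after going negative at step 9, time=2.2500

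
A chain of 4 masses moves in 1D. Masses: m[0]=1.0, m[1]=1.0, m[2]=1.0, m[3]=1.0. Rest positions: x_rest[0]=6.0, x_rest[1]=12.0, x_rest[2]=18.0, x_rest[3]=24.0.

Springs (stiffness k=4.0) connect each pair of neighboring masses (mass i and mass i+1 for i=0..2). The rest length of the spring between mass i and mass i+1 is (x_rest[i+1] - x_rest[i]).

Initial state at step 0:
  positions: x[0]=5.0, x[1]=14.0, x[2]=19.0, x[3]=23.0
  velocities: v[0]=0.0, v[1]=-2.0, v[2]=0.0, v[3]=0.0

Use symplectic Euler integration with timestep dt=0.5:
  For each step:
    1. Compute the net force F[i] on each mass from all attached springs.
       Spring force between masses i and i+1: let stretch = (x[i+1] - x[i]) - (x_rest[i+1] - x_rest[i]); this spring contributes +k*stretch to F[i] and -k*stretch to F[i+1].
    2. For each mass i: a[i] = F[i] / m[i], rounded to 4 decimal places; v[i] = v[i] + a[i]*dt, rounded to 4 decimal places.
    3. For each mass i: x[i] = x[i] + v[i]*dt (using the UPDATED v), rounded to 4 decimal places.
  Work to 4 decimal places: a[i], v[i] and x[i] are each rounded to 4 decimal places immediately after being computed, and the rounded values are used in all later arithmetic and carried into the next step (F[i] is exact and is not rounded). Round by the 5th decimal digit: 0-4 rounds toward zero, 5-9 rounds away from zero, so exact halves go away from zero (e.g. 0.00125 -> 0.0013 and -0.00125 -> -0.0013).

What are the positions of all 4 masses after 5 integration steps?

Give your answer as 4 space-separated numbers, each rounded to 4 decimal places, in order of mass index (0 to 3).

Answer: 6.0000 11.0000 14.0000 25.0000

Derivation:
Step 0: x=[5.0000 14.0000 19.0000 23.0000] v=[0.0000 -2.0000 0.0000 0.0000]
Step 1: x=[8.0000 9.0000 18.0000 25.0000] v=[6.0000 -10.0000 -2.0000 4.0000]
Step 2: x=[6.0000 12.0000 15.0000 26.0000] v=[-4.0000 6.0000 -6.0000 2.0000]
Step 3: x=[4.0000 12.0000 20.0000 22.0000] v=[-4.0000 0.0000 10.0000 -8.0000]
Step 4: x=[4.0000 12.0000 19.0000 22.0000] v=[0.0000 0.0000 -2.0000 0.0000]
Step 5: x=[6.0000 11.0000 14.0000 25.0000] v=[4.0000 -2.0000 -10.0000 6.0000]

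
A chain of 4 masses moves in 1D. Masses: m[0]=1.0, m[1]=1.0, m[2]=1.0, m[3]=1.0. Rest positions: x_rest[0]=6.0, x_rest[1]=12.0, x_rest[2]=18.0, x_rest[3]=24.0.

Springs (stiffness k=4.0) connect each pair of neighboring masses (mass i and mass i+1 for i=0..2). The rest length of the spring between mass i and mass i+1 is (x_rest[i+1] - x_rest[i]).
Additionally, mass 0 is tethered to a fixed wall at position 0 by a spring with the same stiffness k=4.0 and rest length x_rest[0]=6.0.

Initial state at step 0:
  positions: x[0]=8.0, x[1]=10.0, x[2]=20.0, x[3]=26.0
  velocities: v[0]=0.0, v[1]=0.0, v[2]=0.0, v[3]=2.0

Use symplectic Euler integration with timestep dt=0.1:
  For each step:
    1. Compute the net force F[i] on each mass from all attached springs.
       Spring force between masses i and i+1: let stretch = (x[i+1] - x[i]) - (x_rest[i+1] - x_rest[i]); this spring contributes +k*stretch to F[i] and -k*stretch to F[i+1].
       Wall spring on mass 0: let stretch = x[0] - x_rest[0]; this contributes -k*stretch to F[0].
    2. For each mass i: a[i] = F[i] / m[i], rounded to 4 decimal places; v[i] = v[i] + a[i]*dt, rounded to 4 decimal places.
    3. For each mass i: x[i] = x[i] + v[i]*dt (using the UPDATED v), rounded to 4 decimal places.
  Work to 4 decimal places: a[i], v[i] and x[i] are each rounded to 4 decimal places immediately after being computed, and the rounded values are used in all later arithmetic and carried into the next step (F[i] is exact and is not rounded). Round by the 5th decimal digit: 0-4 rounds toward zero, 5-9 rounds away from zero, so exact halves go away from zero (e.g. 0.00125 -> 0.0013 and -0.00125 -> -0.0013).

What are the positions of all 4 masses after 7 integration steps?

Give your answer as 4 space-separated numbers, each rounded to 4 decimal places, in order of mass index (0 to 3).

Step 0: x=[8.0000 10.0000 20.0000 26.0000] v=[0.0000 0.0000 0.0000 2.0000]
Step 1: x=[7.7600 10.3200 19.8400 26.2000] v=[-2.4000 3.2000 -1.6000 2.0000]
Step 2: x=[7.3120 10.9184 19.5536 26.3856] v=[-4.4800 5.9840 -2.8640 1.8560]
Step 3: x=[6.7158 11.7180 19.1951 26.5379] v=[-5.9622 7.9955 -3.5853 1.5232]
Step 4: x=[6.0510 12.6166 18.8312 26.6365] v=[-6.6476 8.9855 -3.6390 0.9861]
Step 5: x=[5.4068 13.5011 18.5309 26.6629] v=[-6.4418 8.8451 -3.0027 0.2640]
Step 6: x=[4.8701 14.2630 18.3547 26.6040] v=[-5.3668 7.6193 -1.7618 -0.5888]
Step 7: x=[4.5143 14.8129 18.3448 26.4552] v=[-3.5577 5.4988 -0.0988 -1.4885]

Answer: 4.5143 14.8129 18.3448 26.4552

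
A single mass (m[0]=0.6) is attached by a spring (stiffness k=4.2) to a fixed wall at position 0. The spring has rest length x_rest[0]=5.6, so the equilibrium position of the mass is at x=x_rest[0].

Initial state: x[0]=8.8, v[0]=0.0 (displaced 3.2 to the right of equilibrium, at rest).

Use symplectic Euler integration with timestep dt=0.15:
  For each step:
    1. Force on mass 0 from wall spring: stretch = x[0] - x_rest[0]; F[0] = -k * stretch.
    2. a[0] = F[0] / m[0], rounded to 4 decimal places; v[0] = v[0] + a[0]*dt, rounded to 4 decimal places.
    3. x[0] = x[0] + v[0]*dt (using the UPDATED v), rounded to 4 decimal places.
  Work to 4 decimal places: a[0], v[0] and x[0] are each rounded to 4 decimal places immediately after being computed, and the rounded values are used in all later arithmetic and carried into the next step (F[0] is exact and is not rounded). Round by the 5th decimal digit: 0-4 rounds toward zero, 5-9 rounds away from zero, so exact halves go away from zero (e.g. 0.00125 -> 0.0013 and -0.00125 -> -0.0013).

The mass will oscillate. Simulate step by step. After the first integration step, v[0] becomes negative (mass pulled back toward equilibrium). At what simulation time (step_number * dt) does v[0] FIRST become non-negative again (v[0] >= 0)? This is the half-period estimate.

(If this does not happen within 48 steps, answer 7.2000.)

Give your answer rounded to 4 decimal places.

Step 0: x=[8.8000] v=[0.0000]
Step 1: x=[8.2960] v=[-3.3600]
Step 2: x=[7.3674] v=[-6.1908]
Step 3: x=[6.1604] v=[-8.0466]
Step 4: x=[4.8652] v=[-8.6350]
Step 5: x=[3.6857] v=[-7.8635]
Step 6: x=[2.8077] v=[-5.8535]
Step 7: x=[2.3695] v=[-2.9216]
Step 8: x=[2.4401] v=[0.4704]
First v>=0 after going negative at step 8, time=1.2000

Answer: 1.2000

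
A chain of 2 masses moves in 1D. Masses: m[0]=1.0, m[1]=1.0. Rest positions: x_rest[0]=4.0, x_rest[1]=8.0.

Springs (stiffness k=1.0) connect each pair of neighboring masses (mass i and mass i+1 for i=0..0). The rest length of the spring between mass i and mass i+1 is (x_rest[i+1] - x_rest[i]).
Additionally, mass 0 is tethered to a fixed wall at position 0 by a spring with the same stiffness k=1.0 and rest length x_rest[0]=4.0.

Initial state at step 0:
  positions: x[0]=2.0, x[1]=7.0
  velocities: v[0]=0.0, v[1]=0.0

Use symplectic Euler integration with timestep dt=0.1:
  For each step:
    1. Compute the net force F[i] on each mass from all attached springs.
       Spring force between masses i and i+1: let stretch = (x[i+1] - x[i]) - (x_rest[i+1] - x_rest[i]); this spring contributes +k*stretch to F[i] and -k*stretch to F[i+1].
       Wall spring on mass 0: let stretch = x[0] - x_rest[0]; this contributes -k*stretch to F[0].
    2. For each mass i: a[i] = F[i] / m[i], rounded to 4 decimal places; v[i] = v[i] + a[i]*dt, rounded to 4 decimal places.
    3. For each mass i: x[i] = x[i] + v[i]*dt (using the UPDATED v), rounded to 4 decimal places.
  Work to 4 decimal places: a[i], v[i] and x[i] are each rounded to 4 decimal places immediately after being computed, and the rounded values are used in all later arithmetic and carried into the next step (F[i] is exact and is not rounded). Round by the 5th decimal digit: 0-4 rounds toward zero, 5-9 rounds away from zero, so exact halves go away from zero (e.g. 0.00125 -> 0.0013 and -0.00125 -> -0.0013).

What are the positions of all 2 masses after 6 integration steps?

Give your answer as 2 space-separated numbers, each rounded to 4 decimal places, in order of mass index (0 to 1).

Answer: 2.5825 6.8171

Derivation:
Step 0: x=[2.0000 7.0000] v=[0.0000 0.0000]
Step 1: x=[2.0300 6.9900] v=[0.3000 -0.1000]
Step 2: x=[2.0893 6.9704] v=[0.5930 -0.1960]
Step 3: x=[2.1765 6.9420] v=[0.8722 -0.2841]
Step 4: x=[2.2896 6.9059] v=[1.1311 -0.3607]
Step 5: x=[2.4260 6.8637] v=[1.3638 -0.4223]
Step 6: x=[2.5825 6.8171] v=[1.5650 -0.4661]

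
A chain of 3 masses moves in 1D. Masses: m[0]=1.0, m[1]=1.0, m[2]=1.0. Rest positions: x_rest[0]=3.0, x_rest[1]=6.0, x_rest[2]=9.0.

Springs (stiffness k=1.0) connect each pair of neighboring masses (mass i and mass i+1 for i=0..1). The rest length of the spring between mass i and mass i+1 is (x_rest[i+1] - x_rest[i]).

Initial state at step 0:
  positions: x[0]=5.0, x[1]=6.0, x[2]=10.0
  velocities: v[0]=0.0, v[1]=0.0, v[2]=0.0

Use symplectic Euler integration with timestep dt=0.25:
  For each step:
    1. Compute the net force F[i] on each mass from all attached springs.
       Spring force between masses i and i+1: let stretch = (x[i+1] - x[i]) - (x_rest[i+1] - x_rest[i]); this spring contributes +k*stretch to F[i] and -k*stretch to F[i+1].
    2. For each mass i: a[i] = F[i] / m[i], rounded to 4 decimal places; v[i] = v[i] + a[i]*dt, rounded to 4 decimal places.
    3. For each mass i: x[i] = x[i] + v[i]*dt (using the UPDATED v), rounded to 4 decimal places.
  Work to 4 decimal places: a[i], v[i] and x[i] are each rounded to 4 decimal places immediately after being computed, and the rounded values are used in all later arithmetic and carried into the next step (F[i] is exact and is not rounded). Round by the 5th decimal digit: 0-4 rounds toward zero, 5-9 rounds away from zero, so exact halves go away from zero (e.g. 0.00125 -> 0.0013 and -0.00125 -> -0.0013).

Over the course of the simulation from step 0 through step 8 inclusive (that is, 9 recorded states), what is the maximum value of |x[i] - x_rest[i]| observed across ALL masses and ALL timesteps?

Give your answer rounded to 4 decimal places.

Step 0: x=[5.0000 6.0000 10.0000] v=[0.0000 0.0000 0.0000]
Step 1: x=[4.8750 6.1875 9.9375] v=[-0.5000 0.7500 -0.2500]
Step 2: x=[4.6445 6.5274 9.8281] v=[-0.9219 1.3594 -0.4375]
Step 3: x=[4.3442 6.9559 9.6999] v=[-1.2012 1.7139 -0.5127]
Step 4: x=[4.0196 7.3927 9.5877] v=[-1.2983 1.7470 -0.4487]
Step 5: x=[3.7184 7.7558 9.5258] v=[-1.2050 1.4525 -0.2475]
Step 6: x=[3.4820 7.9772 9.5408] v=[-0.9457 0.8857 0.0600]
Step 7: x=[3.3390 8.0154 9.6456] v=[-0.5719 0.1528 0.4191]
Step 8: x=[3.3008 7.8632 9.8360] v=[-0.1528 -0.6088 0.7616]
Max displacement = 2.0154

Answer: 2.0154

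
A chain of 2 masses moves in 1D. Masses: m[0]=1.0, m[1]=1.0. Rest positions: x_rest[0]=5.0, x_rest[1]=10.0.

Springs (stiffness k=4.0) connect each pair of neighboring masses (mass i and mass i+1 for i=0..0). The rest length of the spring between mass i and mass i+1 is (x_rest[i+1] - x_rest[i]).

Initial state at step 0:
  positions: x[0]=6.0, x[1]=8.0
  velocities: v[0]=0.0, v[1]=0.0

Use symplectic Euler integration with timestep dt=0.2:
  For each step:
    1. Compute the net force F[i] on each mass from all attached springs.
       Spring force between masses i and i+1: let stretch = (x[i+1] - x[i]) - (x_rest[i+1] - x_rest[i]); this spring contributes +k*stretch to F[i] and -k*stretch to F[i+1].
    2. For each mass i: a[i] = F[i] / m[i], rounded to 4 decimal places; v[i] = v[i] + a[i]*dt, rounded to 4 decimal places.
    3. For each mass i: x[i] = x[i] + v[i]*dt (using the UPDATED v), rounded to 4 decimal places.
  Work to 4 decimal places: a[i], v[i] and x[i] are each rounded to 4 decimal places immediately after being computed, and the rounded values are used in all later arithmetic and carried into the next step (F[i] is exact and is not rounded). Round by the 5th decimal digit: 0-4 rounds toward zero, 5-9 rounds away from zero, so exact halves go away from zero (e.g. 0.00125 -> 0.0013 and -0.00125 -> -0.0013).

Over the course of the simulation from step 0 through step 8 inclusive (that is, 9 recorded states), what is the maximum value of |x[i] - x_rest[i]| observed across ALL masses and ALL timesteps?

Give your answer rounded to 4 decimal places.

Step 0: x=[6.0000 8.0000] v=[0.0000 0.0000]
Step 1: x=[5.5200 8.4800] v=[-2.4000 2.4000]
Step 2: x=[4.7136 9.2864] v=[-4.0320 4.0320]
Step 3: x=[3.8388 10.1612] v=[-4.3738 4.3738]
Step 4: x=[3.1756 10.8244] v=[-3.3159 3.3159]
Step 5: x=[2.9362 11.0638] v=[-1.1969 1.1969]
Step 6: x=[3.1972 10.8028] v=[1.3052 -1.3052]
Step 7: x=[3.8751 10.1249] v=[3.3897 -3.3897]
Step 8: x=[4.7530 9.2470] v=[4.3895 -4.3895]
Max displacement = 2.0638

Answer: 2.0638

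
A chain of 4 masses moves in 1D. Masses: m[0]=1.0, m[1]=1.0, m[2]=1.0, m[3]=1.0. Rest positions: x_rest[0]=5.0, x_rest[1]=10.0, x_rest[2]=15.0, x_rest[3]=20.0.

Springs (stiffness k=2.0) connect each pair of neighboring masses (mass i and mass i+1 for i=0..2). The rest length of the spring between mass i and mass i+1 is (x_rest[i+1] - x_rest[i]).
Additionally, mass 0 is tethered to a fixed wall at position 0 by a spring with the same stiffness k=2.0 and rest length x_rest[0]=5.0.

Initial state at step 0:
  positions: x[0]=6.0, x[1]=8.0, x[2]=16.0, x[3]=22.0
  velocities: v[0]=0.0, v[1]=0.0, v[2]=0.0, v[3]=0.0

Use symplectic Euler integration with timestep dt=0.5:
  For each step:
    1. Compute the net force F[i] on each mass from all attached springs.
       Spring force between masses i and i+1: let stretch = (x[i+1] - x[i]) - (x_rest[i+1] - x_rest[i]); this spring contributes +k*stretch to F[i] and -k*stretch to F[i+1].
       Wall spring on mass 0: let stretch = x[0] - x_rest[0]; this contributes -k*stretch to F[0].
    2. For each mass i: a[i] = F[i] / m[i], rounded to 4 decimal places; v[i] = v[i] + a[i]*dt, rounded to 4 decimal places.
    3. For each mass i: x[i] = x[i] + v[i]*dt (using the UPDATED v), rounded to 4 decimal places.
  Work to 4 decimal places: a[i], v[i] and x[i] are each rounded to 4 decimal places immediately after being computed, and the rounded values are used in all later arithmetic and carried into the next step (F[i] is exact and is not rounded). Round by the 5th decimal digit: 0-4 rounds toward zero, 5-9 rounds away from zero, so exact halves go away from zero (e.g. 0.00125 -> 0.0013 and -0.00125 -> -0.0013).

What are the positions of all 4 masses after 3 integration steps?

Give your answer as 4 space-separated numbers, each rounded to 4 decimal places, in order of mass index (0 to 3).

Answer: 5.7500 10.8750 16.6250 19.0000

Derivation:
Step 0: x=[6.0000 8.0000 16.0000 22.0000] v=[0.0000 0.0000 0.0000 0.0000]
Step 1: x=[4.0000 11.0000 15.0000 21.5000] v=[-4.0000 6.0000 -2.0000 -1.0000]
Step 2: x=[3.5000 12.5000 15.2500 20.2500] v=[-1.0000 3.0000 0.5000 -2.5000]
Step 3: x=[5.7500 10.8750 16.6250 19.0000] v=[4.5000 -3.2500 2.7500 -2.5000]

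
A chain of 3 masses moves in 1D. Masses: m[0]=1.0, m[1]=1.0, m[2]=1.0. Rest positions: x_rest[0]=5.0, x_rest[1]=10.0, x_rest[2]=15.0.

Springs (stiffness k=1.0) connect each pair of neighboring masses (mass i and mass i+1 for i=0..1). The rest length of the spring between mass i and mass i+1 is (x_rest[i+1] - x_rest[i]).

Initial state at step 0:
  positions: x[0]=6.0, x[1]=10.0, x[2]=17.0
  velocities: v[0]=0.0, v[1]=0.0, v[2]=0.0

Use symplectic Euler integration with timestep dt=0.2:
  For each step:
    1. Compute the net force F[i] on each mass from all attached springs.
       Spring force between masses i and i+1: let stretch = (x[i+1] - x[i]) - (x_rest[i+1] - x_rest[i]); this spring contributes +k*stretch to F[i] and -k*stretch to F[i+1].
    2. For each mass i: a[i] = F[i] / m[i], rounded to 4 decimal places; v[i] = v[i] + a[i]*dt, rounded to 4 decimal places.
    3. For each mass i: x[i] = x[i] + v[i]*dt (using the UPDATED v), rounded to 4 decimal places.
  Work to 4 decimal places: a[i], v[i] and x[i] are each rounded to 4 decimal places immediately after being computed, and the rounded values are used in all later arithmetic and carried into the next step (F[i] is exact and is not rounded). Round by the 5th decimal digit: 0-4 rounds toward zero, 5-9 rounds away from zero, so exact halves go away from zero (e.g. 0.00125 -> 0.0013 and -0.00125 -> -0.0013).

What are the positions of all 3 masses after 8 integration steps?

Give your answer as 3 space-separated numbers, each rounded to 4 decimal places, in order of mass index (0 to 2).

Answer: 5.5669 11.9986 15.4345

Derivation:
Step 0: x=[6.0000 10.0000 17.0000] v=[0.0000 0.0000 0.0000]
Step 1: x=[5.9600 10.1200 16.9200] v=[-0.2000 0.6000 -0.4000]
Step 2: x=[5.8864 10.3456 16.7680] v=[-0.3680 1.1280 -0.7600]
Step 3: x=[5.7912 10.6497 16.5591] v=[-0.4762 1.5206 -1.0445]
Step 4: x=[5.6903 10.9959 16.3138] v=[-0.5045 1.7308 -1.2264]
Step 5: x=[5.6016 11.3426 16.0558] v=[-0.4434 1.7333 -1.2900]
Step 6: x=[5.5426 11.6481 15.8093] v=[-0.2952 1.5277 -1.2326]
Step 7: x=[5.5278 11.8759 15.5963] v=[-0.0741 1.1388 -1.0648]
Step 8: x=[5.5669 11.9986 15.4345] v=[0.1955 0.6133 -0.8089]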